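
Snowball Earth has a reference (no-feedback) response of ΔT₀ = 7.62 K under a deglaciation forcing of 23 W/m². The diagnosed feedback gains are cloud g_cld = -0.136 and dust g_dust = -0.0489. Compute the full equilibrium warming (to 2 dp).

Total gain g = -0.136 − 0.0489 = -0.1849.
Amplification A = 1/(1 + 0.1849) = 0.844.
ΔT = 7.62 × 0.844 = 6.43 K.

6.43 K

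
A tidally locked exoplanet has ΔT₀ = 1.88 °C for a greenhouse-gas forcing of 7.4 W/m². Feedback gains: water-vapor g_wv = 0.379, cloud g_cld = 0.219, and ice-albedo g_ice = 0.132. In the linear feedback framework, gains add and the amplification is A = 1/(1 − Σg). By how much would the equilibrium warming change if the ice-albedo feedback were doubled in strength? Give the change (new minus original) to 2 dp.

6.66 °C

Original: g = 0.73, ΔT = 1.88/(1−0.73) = 6.9630 °C.
With doubled ice-albedo: g' = 0.862, ΔT' = 1.88/(1−0.862) = 13.6232 °C.
Change = 13.6232 − 6.9630 = 6.66 °C.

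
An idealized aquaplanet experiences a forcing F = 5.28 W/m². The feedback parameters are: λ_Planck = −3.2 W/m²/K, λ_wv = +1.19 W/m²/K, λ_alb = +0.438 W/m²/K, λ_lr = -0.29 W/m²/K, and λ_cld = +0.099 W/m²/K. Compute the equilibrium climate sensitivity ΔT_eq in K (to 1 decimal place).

3.0 K

Net feedback parameter λ = (−3.2) + (+1.19) + (+0.438) + (-0.29) + (+0.099) = -1.763 W/m²/K.
ΔT = −F/λ = −5.28/(-1.763) = 3.0 K.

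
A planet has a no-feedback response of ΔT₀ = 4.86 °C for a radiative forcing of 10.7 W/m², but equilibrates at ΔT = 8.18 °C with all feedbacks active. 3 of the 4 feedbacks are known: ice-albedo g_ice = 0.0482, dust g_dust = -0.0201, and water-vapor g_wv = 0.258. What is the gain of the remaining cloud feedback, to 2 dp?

0.12

Amplification A = ΔT/ΔT₀ = 8.18/4.86 = 1.683.
Total gain g = 1 − 1/A = 1 − 1/1.683 = 0.4058.
Known gains sum to 0.0482 − 0.0201 + 0.258 = 0.2861.
g_cld = 0.4058 − 0.2861 = 0.12.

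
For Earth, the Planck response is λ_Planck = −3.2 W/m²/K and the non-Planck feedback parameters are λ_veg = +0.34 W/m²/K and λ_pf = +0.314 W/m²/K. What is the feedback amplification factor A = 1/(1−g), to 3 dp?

Convert to gains: g_veg = 0.34/3.2 = 0.1062; g_pf = 0.314/3.2 = 0.09812.
Total gain g = 0.20432.
A = 1/(1 − 0.20432) = 1.257.

1.257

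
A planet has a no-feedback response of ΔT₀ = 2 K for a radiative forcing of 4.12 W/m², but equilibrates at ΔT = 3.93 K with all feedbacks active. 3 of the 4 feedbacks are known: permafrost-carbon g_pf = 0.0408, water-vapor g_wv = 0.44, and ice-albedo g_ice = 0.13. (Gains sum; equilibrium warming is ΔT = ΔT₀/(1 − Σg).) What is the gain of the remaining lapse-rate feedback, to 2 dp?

-0.12

Amplification A = ΔT/ΔT₀ = 3.93/2 = 1.965.
Total gain g = 1 − 1/A = 1 − 1/1.965 = 0.4911.
Known gains sum to 0.0408 + 0.44 + 0.13 = 0.6108.
g_lr = 0.4911 − 0.6108 = -0.12.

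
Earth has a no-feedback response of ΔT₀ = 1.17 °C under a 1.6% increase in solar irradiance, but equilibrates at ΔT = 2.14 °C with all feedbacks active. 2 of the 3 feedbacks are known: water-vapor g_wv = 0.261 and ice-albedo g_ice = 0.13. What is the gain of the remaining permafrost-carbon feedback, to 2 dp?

0.06

Amplification A = ΔT/ΔT₀ = 2.14/1.17 = 1.829.
Total gain g = 1 − 1/A = 1 − 1/1.829 = 0.4533.
Known gains sum to 0.261 + 0.13 = 0.391.
g_pf = 0.4533 − 0.391 = 0.06.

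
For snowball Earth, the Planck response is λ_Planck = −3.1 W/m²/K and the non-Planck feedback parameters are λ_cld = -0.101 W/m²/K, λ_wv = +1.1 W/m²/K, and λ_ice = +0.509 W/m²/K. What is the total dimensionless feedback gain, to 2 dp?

0.49

Convert to gains: g_cld = -0.101/3.1 = -0.03258; g_wv = 1.1/3.1 = 0.3548; g_ice = 0.509/3.1 = 0.1642.
Total gain g = 0.48642.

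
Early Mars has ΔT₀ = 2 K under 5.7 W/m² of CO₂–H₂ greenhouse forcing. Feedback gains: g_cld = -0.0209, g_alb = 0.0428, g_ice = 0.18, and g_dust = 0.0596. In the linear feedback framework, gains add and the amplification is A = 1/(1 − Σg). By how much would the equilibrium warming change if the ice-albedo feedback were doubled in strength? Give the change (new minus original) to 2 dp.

0.87 K

Original: g = 0.2615, ΔT = 2/(1−0.2615) = 2.7082 K.
With doubled ice-albedo: g' = 0.4415, ΔT' = 2/(1−0.4415) = 3.5810 K.
Change = 3.5810 − 2.7082 = 0.87 K.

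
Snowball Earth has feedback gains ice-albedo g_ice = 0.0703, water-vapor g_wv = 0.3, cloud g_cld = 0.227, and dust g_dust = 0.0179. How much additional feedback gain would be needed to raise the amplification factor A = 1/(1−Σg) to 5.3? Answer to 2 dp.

0.20

Current total gain = 0.6152.
Target gain for A = 5.3: g* = 1 − 1/5.3 = 0.8113.
Additional gain needed = 0.8113 − 0.6152 = 0.20.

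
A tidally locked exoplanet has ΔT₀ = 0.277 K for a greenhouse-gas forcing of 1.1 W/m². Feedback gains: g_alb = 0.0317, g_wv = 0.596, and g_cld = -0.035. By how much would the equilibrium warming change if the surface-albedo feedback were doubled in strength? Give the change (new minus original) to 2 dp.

0.06 K

Original: g = 0.5927, ΔT = 0.277/(1−0.5927) = 0.6801 K.
With doubled surface-albedo: g' = 0.6244, ΔT' = 0.277/(1−0.6244) = 0.7375 K.
Change = 0.7375 − 0.6801 = 0.06 K.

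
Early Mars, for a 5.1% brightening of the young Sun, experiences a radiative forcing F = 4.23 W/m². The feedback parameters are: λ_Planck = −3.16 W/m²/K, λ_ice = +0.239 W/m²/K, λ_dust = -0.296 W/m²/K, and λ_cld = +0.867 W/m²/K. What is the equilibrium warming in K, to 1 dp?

Net feedback parameter λ = (−3.16) + (+0.239) + (-0.296) + (+0.867) = -2.35 W/m²/K.
ΔT = −F/λ = −4.23/(-2.35) = 1.8 K.

1.8 K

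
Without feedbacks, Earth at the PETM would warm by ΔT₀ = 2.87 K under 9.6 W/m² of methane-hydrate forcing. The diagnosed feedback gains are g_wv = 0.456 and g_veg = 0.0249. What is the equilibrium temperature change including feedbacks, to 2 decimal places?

Total gain g = 0.456 + 0.0249 = 0.4809.
Amplification A = 1/(1 − 0.4809) = 1.926.
ΔT = 2.87 × 1.926 = 5.53 K.

5.53 K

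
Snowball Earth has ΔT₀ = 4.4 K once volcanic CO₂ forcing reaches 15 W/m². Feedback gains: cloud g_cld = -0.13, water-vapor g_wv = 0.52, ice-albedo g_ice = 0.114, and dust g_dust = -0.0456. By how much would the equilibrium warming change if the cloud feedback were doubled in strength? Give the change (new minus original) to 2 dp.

-1.57 K

Original: g = 0.4584, ΔT = 4.4/(1−0.4584) = 8.1241 K.
With doubled cloud: g' = 0.3284, ΔT' = 4.4/(1−0.3284) = 6.5515 K.
Change = 6.5515 − 8.1241 = -1.57 K.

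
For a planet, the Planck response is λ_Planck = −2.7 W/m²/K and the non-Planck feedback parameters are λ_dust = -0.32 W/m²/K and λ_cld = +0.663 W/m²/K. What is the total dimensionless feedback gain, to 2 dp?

Convert to gains: g_dust = -0.32/2.7 = -0.1185; g_cld = 0.663/2.7 = 0.2456.
Total gain g = 0.1271.

0.13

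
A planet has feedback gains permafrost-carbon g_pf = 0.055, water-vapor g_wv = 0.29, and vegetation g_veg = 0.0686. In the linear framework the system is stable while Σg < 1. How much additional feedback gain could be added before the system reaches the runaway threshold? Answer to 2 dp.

Current total gain = 0.055 + 0.29 + 0.0686 = 0.4136.
Margin to runaway = 1 − 0.4136 = 0.59.

0.59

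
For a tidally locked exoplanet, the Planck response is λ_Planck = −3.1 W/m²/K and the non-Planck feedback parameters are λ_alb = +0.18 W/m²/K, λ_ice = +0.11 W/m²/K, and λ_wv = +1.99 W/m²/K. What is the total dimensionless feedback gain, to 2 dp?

0.74

Convert to gains: g_alb = 0.18/3.1 = 0.05806; g_ice = 0.11/3.1 = 0.03548; g_wv = 1.99/3.1 = 0.6419.
Total gain g = 0.73544.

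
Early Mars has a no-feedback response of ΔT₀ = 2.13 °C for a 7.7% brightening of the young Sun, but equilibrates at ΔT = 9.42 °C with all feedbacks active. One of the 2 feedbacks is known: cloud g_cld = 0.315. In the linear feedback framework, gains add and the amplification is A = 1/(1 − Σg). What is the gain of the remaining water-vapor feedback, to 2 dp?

0.46

Amplification A = ΔT/ΔT₀ = 9.42/2.13 = 4.423.
Total gain g = 1 − 1/A = 1 − 1/4.423 = 0.7739.
The known gain is 0.315.
g_wv = 0.7739 − 0.315 = 0.46.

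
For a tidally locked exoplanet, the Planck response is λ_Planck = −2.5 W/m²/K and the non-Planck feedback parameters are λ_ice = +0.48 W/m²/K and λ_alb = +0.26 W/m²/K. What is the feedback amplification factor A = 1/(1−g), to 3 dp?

Convert to gains: g_ice = 0.48/2.5 = 0.192; g_alb = 0.26/2.5 = 0.104.
Total gain g = 0.296.
A = 1/(1 − 0.296) = 1.420.

1.420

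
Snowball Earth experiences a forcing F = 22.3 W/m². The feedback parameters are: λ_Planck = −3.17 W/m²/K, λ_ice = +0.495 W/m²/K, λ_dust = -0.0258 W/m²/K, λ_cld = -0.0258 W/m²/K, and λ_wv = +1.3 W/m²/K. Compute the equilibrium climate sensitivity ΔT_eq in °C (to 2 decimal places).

Net feedback parameter λ = (−3.17) + (+0.495) + (-0.0258) + (-0.0258) + (+1.3) = -1.4266 W/m²/K.
ΔT = −F/λ = −22.3/(-1.4266) = 15.63 °C.

15.63 °C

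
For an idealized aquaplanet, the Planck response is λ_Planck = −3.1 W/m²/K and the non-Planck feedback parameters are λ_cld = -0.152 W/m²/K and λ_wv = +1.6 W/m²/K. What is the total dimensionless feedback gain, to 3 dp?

0.467

Convert to gains: g_cld = -0.152/3.1 = -0.04903; g_wv = 1.6/3.1 = 0.5161.
Total gain g = 0.46707.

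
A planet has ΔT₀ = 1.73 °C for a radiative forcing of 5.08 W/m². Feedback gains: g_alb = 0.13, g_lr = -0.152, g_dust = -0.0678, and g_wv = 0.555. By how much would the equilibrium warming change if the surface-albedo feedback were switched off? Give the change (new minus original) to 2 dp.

-0.63 °C

Original: g = 0.4652, ΔT = 1.73/(1−0.4652) = 3.2349 °C.
Without surface-albedo: g' = 0.3352, ΔT' = 1.73/(1−0.3352) = 2.6023 °C.
Change = 2.6023 − 3.2349 = -0.63 °C.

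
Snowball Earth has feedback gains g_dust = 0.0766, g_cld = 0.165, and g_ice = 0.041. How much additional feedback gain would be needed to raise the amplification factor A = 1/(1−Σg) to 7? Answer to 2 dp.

0.57

Current total gain = 0.2826.
Target gain for A = 7: g* = 1 − 1/7 = 0.8571.
Additional gain needed = 0.8571 − 0.2826 = 0.57.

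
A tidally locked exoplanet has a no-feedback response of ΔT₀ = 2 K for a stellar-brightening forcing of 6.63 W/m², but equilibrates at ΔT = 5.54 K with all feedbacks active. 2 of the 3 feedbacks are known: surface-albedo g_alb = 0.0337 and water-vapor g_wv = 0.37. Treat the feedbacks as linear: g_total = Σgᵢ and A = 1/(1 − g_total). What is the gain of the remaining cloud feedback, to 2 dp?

0.24

Amplification A = ΔT/ΔT₀ = 5.54/2 = 2.77.
Total gain g = 1 − 1/A = 1 − 1/2.77 = 0.639.
Known gains sum to 0.0337 + 0.37 = 0.4037.
g_cld = 0.639 − 0.4037 = 0.24.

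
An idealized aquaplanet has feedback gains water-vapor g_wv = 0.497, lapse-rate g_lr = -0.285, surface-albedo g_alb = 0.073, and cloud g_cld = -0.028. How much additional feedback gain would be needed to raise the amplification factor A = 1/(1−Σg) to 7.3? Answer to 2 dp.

0.61

Current total gain = 0.257.
Target gain for A = 7.3: g* = 1 − 1/7.3 = 0.863.
Additional gain needed = 0.863 − 0.257 = 0.61.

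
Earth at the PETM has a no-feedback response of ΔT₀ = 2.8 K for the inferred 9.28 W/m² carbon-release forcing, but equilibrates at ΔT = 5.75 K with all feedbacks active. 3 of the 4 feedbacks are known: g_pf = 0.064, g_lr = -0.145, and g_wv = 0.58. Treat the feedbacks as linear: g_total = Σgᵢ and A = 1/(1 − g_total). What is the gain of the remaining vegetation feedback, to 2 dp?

0.01

Amplification A = ΔT/ΔT₀ = 5.75/2.8 = 2.054.
Total gain g = 1 − 1/A = 1 − 1/2.054 = 0.5131.
Known gains sum to 0.064 − 0.145 + 0.58 = 0.499.
g_veg = 0.5131 − 0.499 = 0.01.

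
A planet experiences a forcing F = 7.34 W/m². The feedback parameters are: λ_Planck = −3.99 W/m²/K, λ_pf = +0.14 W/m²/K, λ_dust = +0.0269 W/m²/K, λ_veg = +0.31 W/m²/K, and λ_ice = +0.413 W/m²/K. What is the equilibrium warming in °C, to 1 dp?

Net feedback parameter λ = (−3.99) + (+0.14) + (+0.0269) + (+0.31) + (+0.413) = -3.1001 W/m²/K.
ΔT = −F/λ = −7.34/(-3.1001) = 2.4 °C.

2.4 °C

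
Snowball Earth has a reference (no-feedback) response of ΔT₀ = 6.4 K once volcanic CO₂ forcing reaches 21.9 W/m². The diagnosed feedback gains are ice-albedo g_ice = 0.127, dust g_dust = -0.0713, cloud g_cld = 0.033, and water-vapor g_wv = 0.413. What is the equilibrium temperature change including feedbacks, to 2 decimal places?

Total gain g = 0.127 − 0.0713 + 0.033 + 0.413 = 0.5017.
Amplification A = 1/(1 − 0.5017) = 2.007.
ΔT = 6.4 × 2.007 = 12.84 K.

12.84 K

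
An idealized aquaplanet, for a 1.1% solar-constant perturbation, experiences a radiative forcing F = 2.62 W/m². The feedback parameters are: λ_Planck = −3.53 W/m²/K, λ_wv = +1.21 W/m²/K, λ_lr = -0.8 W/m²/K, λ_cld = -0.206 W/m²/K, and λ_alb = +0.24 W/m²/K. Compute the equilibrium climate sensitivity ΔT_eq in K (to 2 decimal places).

Net feedback parameter λ = (−3.53) + (+1.21) + (-0.8) + (-0.206) + (+0.24) = -3.086 W/m²/K.
ΔT = −F/λ = −2.62/(-3.086) = 0.85 K.

0.85 K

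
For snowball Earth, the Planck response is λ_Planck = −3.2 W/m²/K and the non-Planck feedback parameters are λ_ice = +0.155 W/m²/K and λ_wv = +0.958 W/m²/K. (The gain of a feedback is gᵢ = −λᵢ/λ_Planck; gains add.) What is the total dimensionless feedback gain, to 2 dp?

0.35

Convert to gains: g_ice = 0.155/3.2 = 0.04844; g_wv = 0.958/3.2 = 0.2994.
Total gain g = 0.34784.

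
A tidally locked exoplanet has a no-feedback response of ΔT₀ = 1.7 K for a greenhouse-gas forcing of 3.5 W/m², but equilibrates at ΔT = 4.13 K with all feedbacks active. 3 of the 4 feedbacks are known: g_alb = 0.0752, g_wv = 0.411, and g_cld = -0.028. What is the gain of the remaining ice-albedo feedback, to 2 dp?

0.13

Amplification A = ΔT/ΔT₀ = 4.13/1.7 = 2.429.
Total gain g = 1 − 1/A = 1 − 1/2.429 = 0.5883.
Known gains sum to 0.0752 + 0.411 − 0.028 = 0.4582.
g_ice = 0.5883 − 0.4582 = 0.13.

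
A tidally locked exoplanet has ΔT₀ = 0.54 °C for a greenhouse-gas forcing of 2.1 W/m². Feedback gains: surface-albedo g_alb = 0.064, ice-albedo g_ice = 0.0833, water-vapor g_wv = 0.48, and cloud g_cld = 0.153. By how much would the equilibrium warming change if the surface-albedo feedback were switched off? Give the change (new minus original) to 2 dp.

Original: g = 0.7803, ΔT = 0.54/(1−0.7803) = 2.4579 °C.
Without surface-albedo: g' = 0.7163, ΔT' = 0.54/(1−0.7163) = 1.9034 °C.
Change = 1.9034 − 2.4579 = -0.55 °C.

-0.55 °C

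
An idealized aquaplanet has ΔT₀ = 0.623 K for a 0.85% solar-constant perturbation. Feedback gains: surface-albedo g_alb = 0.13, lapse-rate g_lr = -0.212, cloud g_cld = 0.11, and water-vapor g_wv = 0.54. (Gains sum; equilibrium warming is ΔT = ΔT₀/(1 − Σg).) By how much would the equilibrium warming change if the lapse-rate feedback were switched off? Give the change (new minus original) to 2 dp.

Original: g = 0.568, ΔT = 0.623/(1−0.568) = 1.4421 K.
Without lapse-rate: g' = 0.78, ΔT' = 0.623/(1−0.78) = 2.8318 K.
Change = 2.8318 − 1.4421 = 1.39 K.

1.39 K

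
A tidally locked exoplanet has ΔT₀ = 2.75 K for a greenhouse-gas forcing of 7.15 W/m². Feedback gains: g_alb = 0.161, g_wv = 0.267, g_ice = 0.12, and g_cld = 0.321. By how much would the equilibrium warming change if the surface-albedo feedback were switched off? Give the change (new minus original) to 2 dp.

-11.57 K

Original: g = 0.869, ΔT = 2.75/(1−0.869) = 20.9924 K.
Without surface-albedo: g' = 0.708, ΔT' = 2.75/(1−0.708) = 9.4178 K.
Change = 9.4178 − 20.9924 = -11.57 K.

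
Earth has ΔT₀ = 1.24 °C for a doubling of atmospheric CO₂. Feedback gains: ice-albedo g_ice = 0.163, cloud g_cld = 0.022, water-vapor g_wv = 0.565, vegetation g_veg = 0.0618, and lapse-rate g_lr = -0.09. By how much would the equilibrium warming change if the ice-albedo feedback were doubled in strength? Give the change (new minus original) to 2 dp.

6.31 °C

Original: g = 0.7218, ΔT = 1.24/(1−0.7218) = 4.4572 °C.
With doubled ice-albedo: g' = 0.8848, ΔT' = 1.24/(1−0.8848) = 10.7639 °C.
Change = 10.7639 − 4.4572 = 6.31 °C.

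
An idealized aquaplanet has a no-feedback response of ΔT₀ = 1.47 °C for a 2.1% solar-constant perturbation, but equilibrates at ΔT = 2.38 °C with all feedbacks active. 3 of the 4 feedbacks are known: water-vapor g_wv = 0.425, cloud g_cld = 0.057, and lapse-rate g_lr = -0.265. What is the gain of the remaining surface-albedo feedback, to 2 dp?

0.17

Amplification A = ΔT/ΔT₀ = 2.38/1.47 = 1.619.
Total gain g = 1 − 1/A = 1 − 1/1.619 = 0.3823.
Known gains sum to 0.425 + 0.057 − 0.265 = 0.217.
g_alb = 0.3823 − 0.217 = 0.17.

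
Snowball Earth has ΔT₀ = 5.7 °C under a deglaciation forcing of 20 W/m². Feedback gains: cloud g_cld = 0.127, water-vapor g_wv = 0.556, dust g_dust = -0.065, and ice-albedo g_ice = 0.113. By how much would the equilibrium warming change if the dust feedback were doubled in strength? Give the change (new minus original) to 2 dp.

-4.12 °C

Original: g = 0.731, ΔT = 5.7/(1−0.731) = 21.1896 °C.
With doubled dust: g' = 0.666, ΔT' = 5.7/(1−0.666) = 17.0659 °C.
Change = 17.0659 − 21.1896 = -4.12 °C.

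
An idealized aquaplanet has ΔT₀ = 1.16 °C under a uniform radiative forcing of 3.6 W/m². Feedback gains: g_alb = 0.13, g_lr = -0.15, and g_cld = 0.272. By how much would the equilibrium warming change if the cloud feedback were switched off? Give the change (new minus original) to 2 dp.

Original: g = 0.252, ΔT = 1.16/(1−0.252) = 1.5508 °C.
Without cloud: g' = -0.02, ΔT' = 1.16/(1+0.02) = 1.1373 °C.
Change = 1.1373 − 1.5508 = -0.41 °C.

-0.41 °C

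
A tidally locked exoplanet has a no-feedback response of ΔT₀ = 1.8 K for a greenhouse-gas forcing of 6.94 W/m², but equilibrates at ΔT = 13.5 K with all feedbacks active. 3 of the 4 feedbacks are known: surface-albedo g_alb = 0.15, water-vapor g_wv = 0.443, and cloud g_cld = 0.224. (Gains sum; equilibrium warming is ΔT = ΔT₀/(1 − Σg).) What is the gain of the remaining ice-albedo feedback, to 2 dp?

Amplification A = ΔT/ΔT₀ = 13.5/1.8 = 7.5.
Total gain g = 1 − 1/A = 1 − 1/7.5 = 0.8667.
Known gains sum to 0.15 + 0.443 + 0.224 = 0.817.
g_ice = 0.8667 − 0.817 = 0.05.

0.05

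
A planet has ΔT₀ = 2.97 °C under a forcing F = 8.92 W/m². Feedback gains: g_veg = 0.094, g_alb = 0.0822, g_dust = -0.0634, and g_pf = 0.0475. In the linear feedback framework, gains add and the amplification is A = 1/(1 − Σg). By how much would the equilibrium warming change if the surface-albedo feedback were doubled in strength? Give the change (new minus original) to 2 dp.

Original: g = 0.1603, ΔT = 2.97/(1−0.1603) = 3.5370 °C.
With doubled surface-albedo: g' = 0.2425, ΔT' = 2.97/(1−0.2425) = 3.9208 °C.
Change = 3.9208 − 3.5370 = 0.38 °C.

0.38 °C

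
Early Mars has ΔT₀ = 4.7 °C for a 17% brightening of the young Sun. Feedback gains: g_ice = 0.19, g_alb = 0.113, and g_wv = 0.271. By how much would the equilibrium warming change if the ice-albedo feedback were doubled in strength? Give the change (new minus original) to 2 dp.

8.88 °C

Original: g = 0.574, ΔT = 4.7/(1−0.574) = 11.0329 °C.
With doubled ice-albedo: g' = 0.764, ΔT' = 4.7/(1−0.764) = 19.9153 °C.
Change = 19.9153 − 11.0329 = 8.88 °C.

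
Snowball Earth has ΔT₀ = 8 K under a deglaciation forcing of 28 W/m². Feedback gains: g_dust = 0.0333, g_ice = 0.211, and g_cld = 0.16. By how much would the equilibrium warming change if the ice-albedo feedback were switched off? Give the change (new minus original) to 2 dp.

Original: g = 0.4043, ΔT = 8/(1−0.4043) = 13.4296 K.
Without ice-albedo: g' = 0.1933, ΔT' = 8/(1−0.1933) = 9.9169 K.
Change = 9.9169 − 13.4296 = -3.51 K.

-3.51 K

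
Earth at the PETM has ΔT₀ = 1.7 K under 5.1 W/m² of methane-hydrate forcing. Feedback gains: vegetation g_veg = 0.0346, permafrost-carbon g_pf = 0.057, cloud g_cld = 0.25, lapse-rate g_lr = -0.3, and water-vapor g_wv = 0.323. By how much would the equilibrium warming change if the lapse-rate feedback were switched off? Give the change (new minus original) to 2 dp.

2.39 K

Original: g = 0.3646, ΔT = 1.7/(1−0.3646) = 2.6755 K.
Without lapse-rate: g' = 0.6646, ΔT' = 1.7/(1−0.6646) = 5.0686 K.
Change = 5.0686 − 2.6755 = 2.39 K.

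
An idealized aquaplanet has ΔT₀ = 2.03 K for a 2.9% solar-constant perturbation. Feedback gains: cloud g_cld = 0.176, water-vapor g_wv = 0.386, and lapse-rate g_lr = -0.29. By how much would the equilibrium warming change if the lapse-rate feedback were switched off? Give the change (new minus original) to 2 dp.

Original: g = 0.272, ΔT = 2.03/(1−0.272) = 2.7885 K.
Without lapse-rate: g' = 0.562, ΔT' = 2.03/(1−0.562) = 4.6347 K.
Change = 4.6347 − 2.7885 = 1.85 K.

1.85 K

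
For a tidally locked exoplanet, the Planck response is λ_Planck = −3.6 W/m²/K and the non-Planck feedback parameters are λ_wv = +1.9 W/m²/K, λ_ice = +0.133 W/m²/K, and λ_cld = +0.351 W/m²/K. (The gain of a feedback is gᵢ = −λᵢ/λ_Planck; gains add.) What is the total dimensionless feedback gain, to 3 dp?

0.662

Convert to gains: g_wv = 1.9/3.6 = 0.5278; g_ice = 0.133/3.6 = 0.03694; g_cld = 0.351/3.6 = 0.0975.
Total gain g = 0.66224.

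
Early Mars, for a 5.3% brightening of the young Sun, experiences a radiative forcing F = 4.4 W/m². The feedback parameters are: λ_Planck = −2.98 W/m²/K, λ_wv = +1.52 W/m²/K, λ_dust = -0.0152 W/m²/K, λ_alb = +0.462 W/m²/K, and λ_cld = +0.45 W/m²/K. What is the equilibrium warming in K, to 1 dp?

7.8 K

Net feedback parameter λ = (−2.98) + (+1.52) + (-0.0152) + (+0.462) + (+0.45) = -0.5632 W/m²/K.
ΔT = −F/λ = −4.4/(-0.5632) = 7.8 K.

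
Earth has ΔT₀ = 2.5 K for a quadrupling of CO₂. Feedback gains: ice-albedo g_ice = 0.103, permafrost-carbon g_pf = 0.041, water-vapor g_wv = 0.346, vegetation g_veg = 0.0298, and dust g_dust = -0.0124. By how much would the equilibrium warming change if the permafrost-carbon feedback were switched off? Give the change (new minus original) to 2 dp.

-0.39 K

Original: g = 0.5074, ΔT = 2.5/(1−0.5074) = 5.0751 K.
Without permafrost-carbon: g' = 0.4664, ΔT' = 2.5/(1−0.4664) = 4.6852 K.
Change = 4.6852 − 5.0751 = -0.39 K.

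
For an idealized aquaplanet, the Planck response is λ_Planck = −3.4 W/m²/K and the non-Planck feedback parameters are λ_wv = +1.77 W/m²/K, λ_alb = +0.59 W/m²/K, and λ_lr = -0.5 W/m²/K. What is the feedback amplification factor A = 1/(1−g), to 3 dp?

Convert to gains: g_wv = 1.77/3.4 = 0.5206; g_alb = 0.59/3.4 = 0.1735; g_lr = -0.5/3.4 = -0.1471.
Total gain g = 0.547.
A = 1/(1 − 0.547) = 2.208.

2.208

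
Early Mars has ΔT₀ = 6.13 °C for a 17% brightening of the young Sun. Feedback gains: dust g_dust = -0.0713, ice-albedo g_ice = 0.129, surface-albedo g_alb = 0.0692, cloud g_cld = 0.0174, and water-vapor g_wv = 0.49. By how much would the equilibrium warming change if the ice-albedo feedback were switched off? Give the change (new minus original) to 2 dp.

-4.37 °C

Original: g = 0.6343, ΔT = 6.13/(1−0.6343) = 16.7624 °C.
Without ice-albedo: g' = 0.5053, ΔT' = 6.13/(1−0.5053) = 12.3913 °C.
Change = 12.3913 − 16.7624 = -4.37 °C.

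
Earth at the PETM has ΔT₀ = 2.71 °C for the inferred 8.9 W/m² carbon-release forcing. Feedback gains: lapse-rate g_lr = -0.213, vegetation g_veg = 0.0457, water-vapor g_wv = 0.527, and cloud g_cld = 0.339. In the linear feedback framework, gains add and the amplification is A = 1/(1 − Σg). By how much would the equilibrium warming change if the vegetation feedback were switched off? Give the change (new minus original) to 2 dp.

Original: g = 0.6987, ΔT = 2.71/(1−0.6987) = 8.9944 °C.
Without vegetation: g' = 0.653, ΔT' = 2.71/(1−0.653) = 7.8098 °C.
Change = 7.8098 − 8.9944 = -1.18 °C.

-1.18 °C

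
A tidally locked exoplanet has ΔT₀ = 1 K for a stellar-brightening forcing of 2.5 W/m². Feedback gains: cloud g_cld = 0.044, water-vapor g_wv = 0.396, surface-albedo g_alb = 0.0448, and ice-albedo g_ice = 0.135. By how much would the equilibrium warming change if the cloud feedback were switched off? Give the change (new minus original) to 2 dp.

Original: g = 0.6198, ΔT = 1/(1−0.6198) = 2.6302 K.
Without cloud: g' = 0.5758, ΔT' = 1/(1−0.5758) = 2.3574 K.
Change = 2.3574 − 2.6302 = -0.27 K.

-0.27 K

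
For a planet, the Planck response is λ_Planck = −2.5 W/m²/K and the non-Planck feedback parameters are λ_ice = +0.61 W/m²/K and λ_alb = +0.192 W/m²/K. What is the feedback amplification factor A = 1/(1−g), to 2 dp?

1.47

Convert to gains: g_ice = 0.61/2.5 = 0.244; g_alb = 0.192/2.5 = 0.0768.
Total gain g = 0.3208.
A = 1/(1 − 0.3208) = 1.47.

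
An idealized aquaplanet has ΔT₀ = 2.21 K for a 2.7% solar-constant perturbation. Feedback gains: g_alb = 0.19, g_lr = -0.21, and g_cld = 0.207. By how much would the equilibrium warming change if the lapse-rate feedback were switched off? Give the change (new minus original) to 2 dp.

Original: g = 0.187, ΔT = 2.21/(1−0.187) = 2.7183 K.
Without lapse-rate: g' = 0.397, ΔT' = 2.21/(1−0.397) = 3.6650 K.
Change = 3.6650 − 2.7183 = 0.95 K.

0.95 K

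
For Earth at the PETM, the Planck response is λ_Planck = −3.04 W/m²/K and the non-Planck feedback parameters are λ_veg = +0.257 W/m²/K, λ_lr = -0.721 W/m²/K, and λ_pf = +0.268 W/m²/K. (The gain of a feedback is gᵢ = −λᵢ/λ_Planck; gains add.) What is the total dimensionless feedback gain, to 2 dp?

-0.06

Convert to gains: g_veg = 0.257/3.04 = 0.08454; g_lr = -0.721/3.04 = -0.2372; g_pf = 0.268/3.04 = 0.08816.
Total gain g = -0.0645.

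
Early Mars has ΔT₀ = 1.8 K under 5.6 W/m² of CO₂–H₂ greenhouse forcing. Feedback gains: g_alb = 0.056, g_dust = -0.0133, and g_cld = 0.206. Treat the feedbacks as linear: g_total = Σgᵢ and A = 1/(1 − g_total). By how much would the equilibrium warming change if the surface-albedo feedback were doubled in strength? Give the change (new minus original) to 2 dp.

Original: g = 0.2487, ΔT = 1.8/(1−0.2487) = 2.3958 K.
With doubled surface-albedo: g' = 0.3047, ΔT' = 1.8/(1−0.3047) = 2.5888 K.
Change = 2.5888 − 2.3958 = 0.19 K.

0.19 K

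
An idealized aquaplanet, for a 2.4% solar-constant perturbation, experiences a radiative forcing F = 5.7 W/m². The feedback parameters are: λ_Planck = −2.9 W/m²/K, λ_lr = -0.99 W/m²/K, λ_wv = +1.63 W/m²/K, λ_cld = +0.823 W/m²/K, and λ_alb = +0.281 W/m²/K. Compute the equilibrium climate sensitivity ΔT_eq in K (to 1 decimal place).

4.9 K

Net feedback parameter λ = (−2.9) + (-0.99) + (+1.63) + (+0.823) + (+0.281) = -1.156 W/m²/K.
ΔT = −F/λ = −5.7/(-1.156) = 4.9 K.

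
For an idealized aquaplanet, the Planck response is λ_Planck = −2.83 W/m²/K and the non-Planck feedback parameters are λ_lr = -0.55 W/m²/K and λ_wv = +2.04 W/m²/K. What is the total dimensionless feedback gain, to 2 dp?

0.53

Convert to gains: g_lr = -0.55/2.83 = -0.1943; g_wv = 2.04/2.83 = 0.7208.
Total gain g = 0.5265.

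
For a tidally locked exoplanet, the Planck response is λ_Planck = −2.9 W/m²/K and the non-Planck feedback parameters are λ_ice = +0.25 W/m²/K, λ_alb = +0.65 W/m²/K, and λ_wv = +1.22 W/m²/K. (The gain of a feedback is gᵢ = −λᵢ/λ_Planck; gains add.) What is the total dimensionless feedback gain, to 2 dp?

0.73

Convert to gains: g_ice = 0.25/2.9 = 0.08621; g_alb = 0.65/2.9 = 0.2241; g_wv = 1.22/2.9 = 0.4207.
Total gain g = 0.73101.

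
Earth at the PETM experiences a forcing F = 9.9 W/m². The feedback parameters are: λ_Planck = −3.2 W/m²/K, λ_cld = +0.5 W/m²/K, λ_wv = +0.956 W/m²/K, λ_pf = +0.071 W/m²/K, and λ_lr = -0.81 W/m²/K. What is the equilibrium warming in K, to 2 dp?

Net feedback parameter λ = (−3.2) + (+0.5) + (+0.956) + (+0.071) + (-0.81) = -2.483 W/m²/K.
ΔT = −F/λ = −9.9/(-2.483) = 3.99 K.

3.99 K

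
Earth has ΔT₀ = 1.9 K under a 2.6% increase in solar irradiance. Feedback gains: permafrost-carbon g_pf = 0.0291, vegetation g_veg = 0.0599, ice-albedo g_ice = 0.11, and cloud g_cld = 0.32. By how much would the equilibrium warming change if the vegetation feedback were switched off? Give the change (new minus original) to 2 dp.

Original: g = 0.519, ΔT = 1.9/(1−0.519) = 3.9501 K.
Without vegetation: g' = 0.4591, ΔT' = 1.9/(1−0.4591) = 3.5127 K.
Change = 3.5127 − 3.9501 = -0.44 K.

-0.44 K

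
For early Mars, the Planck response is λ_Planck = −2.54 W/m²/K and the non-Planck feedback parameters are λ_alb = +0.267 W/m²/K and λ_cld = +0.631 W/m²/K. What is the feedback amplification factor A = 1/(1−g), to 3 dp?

Convert to gains: g_alb = 0.267/2.54 = 0.1051; g_cld = 0.631/2.54 = 0.2484.
Total gain g = 0.3535.
A = 1/(1 − 0.3535) = 1.547.

1.547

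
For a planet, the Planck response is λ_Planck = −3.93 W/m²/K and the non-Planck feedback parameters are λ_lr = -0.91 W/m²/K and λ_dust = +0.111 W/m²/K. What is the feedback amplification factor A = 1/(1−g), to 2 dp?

0.83

Convert to gains: g_lr = -0.91/3.93 = -0.2316; g_dust = 0.111/3.93 = 0.02824.
Total gain g = -0.20336.
A = 1/(1 + 0.20336) = 0.83.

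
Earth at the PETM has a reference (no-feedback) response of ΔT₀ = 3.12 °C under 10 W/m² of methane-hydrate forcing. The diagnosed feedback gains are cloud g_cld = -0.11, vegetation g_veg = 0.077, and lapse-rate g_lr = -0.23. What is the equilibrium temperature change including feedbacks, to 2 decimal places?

Total gain g = -0.11 + 0.077 − 0.23 = -0.263.
Amplification A = 1/(1 + 0.263) = 0.7918.
ΔT = 3.12 × 0.7918 = 2.47 °C.

2.47 °C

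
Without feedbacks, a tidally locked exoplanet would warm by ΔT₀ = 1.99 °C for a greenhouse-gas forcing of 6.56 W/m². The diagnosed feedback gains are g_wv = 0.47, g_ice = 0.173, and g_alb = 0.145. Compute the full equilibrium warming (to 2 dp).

Total gain g = 0.47 + 0.173 + 0.145 = 0.788.
Amplification A = 1/(1 − 0.788) = 4.717.
ΔT = 1.99 × 4.717 = 9.39 °C.

9.39 °C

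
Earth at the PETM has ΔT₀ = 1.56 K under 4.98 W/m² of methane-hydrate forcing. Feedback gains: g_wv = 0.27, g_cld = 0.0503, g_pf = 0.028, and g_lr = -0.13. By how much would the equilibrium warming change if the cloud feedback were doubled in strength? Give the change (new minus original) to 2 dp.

Original: g = 0.2183, ΔT = 1.56/(1−0.2183) = 1.9957 K.
With doubled cloud: g' = 0.2686, ΔT' = 1.56/(1−0.2686) = 2.1329 K.
Change = 2.1329 − 1.9957 = 0.14 K.

0.14 K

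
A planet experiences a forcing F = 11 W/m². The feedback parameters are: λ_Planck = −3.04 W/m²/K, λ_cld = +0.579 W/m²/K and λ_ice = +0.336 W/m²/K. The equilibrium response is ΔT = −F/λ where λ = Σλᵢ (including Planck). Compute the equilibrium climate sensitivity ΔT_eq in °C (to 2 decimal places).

Net feedback parameter λ = (−3.04) + (+0.579) + (+0.336) = -2.125 W/m²/K.
ΔT = −F/λ = −11/(-2.125) = 5.18 °C.

5.18 °C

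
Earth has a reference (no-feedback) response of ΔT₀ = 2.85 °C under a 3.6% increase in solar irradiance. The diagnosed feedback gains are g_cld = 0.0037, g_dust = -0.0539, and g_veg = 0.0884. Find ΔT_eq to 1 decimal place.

3.0 °C

Total gain g = 0.0037 − 0.0539 + 0.0884 = 0.0382.
Amplification A = 1/(1 − 0.0382) = 1.04.
ΔT = 2.85 × 1.04 = 3.0 °C.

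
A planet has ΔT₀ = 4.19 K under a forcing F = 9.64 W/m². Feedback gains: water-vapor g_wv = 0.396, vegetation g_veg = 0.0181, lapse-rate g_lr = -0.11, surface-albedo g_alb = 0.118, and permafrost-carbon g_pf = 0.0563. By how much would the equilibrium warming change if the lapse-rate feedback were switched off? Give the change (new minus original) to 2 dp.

2.15 K

Original: g = 0.4784, ΔT = 4.19/(1−0.4784) = 8.0330 K.
Without lapse-rate: g' = 0.5884, ΔT' = 4.19/(1−0.5884) = 10.1798 K.
Change = 10.1798 − 8.0330 = 2.15 K.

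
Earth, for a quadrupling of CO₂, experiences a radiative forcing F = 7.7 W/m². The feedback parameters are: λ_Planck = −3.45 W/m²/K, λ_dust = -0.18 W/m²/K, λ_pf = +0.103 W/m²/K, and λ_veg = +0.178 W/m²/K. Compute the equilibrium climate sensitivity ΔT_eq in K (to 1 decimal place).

2.3 K

Net feedback parameter λ = (−3.45) + (-0.18) + (+0.103) + (+0.178) = -3.349 W/m²/K.
ΔT = −F/λ = −7.7/(-3.349) = 2.3 K.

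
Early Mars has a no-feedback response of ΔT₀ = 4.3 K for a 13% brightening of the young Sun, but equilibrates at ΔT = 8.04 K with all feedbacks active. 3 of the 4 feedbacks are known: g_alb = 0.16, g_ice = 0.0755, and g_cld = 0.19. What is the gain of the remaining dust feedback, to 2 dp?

0.04

Amplification A = ΔT/ΔT₀ = 8.04/4.3 = 1.87.
Total gain g = 1 − 1/A = 1 − 1/1.87 = 0.4652.
Known gains sum to 0.16 + 0.0755 + 0.19 = 0.4255.
g_dust = 0.4652 − 0.4255 = 0.04.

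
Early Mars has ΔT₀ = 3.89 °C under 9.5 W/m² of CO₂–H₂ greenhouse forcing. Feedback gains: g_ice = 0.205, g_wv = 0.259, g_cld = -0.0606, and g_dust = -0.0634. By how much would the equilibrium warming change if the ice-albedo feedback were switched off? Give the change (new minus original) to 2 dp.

-1.40 °C

Original: g = 0.34, ΔT = 3.89/(1−0.34) = 5.8939 °C.
Without ice-albedo: g' = 0.135, ΔT' = 3.89/(1−0.135) = 4.4971 °C.
Change = 4.4971 − 5.8939 = -1.40 °C.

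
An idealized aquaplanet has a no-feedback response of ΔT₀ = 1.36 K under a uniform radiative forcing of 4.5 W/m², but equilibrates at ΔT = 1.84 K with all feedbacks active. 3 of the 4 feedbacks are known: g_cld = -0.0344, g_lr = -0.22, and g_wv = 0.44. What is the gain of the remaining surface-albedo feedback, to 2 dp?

Amplification A = ΔT/ΔT₀ = 1.84/1.36 = 1.353.
Total gain g = 1 − 1/A = 1 − 1/1.353 = 0.2609.
Known gains sum to -0.0344 − 0.22 + 0.44 = 0.1856.
g_alb = 0.2609 − 0.1856 = 0.08.

0.08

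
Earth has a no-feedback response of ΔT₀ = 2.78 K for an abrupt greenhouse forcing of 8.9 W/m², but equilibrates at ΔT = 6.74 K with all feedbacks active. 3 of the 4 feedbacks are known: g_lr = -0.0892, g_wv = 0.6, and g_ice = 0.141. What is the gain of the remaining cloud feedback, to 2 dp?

-0.06

Amplification A = ΔT/ΔT₀ = 6.74/2.78 = 2.424.
Total gain g = 1 − 1/A = 1 − 1/2.424 = 0.5875.
Known gains sum to -0.0892 + 0.6 + 0.141 = 0.6518.
g_cld = 0.5875 − 0.6518 = -0.06.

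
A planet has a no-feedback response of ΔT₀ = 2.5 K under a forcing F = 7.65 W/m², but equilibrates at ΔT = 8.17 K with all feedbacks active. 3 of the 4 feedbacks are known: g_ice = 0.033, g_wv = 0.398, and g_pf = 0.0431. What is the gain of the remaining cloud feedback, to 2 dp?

Amplification A = ΔT/ΔT₀ = 8.17/2.5 = 3.268.
Total gain g = 1 − 1/A = 1 − 1/3.268 = 0.694.
Known gains sum to 0.033 + 0.398 + 0.0431 = 0.4741.
g_cld = 0.694 − 0.4741 = 0.22.

0.22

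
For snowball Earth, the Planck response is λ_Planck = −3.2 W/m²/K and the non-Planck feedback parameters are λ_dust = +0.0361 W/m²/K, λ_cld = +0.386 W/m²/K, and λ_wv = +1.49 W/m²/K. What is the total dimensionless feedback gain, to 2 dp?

0.60

Convert to gains: g_dust = 0.0361/3.2 = 0.01128; g_cld = 0.386/3.2 = 0.1206; g_wv = 1.49/3.2 = 0.4656.
Total gain g = 0.59748.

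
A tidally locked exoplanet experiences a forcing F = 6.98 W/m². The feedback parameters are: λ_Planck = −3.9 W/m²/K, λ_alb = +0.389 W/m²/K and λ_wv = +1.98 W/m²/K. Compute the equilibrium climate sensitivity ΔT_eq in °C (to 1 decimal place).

Net feedback parameter λ = (−3.9) + (+0.389) + (+1.98) = -1.531 W/m²/K.
ΔT = −F/λ = −6.98/(-1.531) = 4.6 °C.

4.6 °C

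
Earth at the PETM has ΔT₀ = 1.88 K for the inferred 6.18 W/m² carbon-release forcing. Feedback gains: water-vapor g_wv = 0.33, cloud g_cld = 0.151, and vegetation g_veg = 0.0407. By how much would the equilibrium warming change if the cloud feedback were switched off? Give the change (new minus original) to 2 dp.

Original: g = 0.5217, ΔT = 1.88/(1−0.5217) = 3.9306 K.
Without cloud: g' = 0.3707, ΔT' = 1.88/(1−0.3707) = 2.9874 K.
Change = 2.9874 − 3.9306 = -0.94 K.

-0.94 K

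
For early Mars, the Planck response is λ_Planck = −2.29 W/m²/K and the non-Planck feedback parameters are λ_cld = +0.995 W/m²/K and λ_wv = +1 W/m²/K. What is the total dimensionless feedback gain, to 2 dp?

0.87

Convert to gains: g_cld = 0.995/2.29 = 0.4345; g_wv = 1/2.29 = 0.4367.
Total gain g = 0.8712.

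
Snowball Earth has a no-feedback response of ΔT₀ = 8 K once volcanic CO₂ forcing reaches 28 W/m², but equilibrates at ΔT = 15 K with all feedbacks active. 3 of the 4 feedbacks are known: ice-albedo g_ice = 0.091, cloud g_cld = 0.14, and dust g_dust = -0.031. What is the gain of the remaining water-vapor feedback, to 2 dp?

0.27

Amplification A = ΔT/ΔT₀ = 15/8 = 1.875.
Total gain g = 1 − 1/A = 1 − 1/1.875 = 0.4667.
Known gains sum to 0.091 + 0.14 − 0.031 = 0.2.
g_wv = 0.4667 − 0.2 = 0.27.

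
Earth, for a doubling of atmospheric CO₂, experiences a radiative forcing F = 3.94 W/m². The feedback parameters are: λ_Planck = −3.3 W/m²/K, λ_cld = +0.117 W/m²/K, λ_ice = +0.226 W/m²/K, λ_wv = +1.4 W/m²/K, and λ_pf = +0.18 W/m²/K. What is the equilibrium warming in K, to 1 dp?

Net feedback parameter λ = (−3.3) + (+0.117) + (+0.226) + (+1.4) + (+0.18) = -1.377 W/m²/K.
ΔT = −F/λ = −3.94/(-1.377) = 2.9 K.

2.9 K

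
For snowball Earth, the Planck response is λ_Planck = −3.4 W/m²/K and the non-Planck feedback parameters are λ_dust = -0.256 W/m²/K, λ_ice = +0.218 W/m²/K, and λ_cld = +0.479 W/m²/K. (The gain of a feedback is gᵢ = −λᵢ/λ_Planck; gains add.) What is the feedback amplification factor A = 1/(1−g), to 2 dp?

Convert to gains: g_dust = -0.256/3.4 = -0.07529; g_ice = 0.218/3.4 = 0.06412; g_cld = 0.479/3.4 = 0.1409.
Total gain g = 0.12973.
A = 1/(1 − 0.12973) = 1.15.

1.15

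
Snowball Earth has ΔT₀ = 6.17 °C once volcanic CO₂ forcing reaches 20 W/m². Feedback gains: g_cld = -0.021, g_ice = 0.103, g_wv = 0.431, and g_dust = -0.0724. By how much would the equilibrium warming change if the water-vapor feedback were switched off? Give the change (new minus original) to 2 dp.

-4.80 °C

Original: g = 0.4406, ΔT = 6.17/(1−0.4406) = 11.0297 °C.
Without water-vapor: g' = 0.0096, ΔT' = 6.17/(1−0.0096) = 6.2298 °C.
Change = 6.2298 − 11.0297 = -4.80 °C.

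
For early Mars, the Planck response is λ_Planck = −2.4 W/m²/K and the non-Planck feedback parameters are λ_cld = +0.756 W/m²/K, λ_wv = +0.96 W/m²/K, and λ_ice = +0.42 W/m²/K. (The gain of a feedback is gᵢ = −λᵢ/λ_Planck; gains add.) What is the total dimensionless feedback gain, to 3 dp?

0.890

Convert to gains: g_cld = 0.756/2.4 = 0.315; g_wv = 0.96/2.4 = 0.4; g_ice = 0.42/2.4 = 0.175.
Total gain g = 0.89.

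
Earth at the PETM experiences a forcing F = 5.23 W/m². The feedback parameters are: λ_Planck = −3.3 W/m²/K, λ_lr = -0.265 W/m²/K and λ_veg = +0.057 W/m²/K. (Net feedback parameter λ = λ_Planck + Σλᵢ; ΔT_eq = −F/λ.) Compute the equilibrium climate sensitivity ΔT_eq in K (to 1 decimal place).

Net feedback parameter λ = (−3.3) + (-0.265) + (+0.057) = -3.508 W/m²/K.
ΔT = −F/λ = −5.23/(-3.508) = 1.5 K.

1.5 K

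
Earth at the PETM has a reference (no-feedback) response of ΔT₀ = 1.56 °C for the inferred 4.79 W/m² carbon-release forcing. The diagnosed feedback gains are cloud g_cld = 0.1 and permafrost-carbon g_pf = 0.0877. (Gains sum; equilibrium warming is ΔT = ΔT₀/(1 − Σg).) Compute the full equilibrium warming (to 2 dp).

Total gain g = 0.1 + 0.0877 = 0.1877.
Amplification A = 1/(1 − 0.1877) = 1.231.
ΔT = 1.56 × 1.231 = 1.92 °C.

1.92 °C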